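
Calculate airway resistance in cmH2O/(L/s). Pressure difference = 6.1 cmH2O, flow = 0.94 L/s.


R = dP / flow
R = 6.1 / 0.94
R = 6.489 cmH2O/(L/s)


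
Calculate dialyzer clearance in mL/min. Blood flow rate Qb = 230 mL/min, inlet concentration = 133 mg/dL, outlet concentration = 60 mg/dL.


K = Qb * (Cb_in - Cb_out) / Cb_in
K = 230 * (133 - 60) / 133
K = 126.2 mL/min


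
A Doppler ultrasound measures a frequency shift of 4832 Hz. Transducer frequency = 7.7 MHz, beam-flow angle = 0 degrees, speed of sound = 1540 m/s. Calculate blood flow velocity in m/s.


v = fd * c / (2 * f0 * cos(theta))
v = 4832 * 1540 / (2 * 7.7000e+06 * cos(0))
v = 0.4832 m/s


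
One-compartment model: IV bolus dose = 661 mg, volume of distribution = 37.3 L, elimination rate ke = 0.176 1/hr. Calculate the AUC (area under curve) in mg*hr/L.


C0 = Dose/Vd = 661/37.3 = 17.7212 mg/L
AUC = C0/ke = 17.7212/0.176
AUC = 100.7 mg*hr/L


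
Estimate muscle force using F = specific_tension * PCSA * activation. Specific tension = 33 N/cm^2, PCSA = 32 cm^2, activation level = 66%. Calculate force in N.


F = sigma * PCSA * activation
F = 33 * 32 * 0.66
F = 697 N


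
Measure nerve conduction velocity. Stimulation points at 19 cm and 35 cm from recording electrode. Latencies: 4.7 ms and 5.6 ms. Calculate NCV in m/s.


Distance = (35 - 19) / 100 = 0.16 m
dt = (5.6 - 4.7) / 1000 = 9.0000e-04 s
NCV = dist / dt = 177.8 m/s


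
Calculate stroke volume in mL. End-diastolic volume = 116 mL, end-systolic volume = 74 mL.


SV = EDV - ESV
SV = 116 - 74
SV = 42 mL


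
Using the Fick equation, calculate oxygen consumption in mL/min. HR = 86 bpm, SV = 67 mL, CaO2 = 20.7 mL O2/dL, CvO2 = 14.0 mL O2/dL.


CO = HR*SV = 86*67/1000 = 5.762 L/min
a-v O2 diff = 20.7 - 14.0 = 6.7 mL/dL
VO2 = CO * (CaO2-CvO2) * 10 dL/L
VO2 = 5.762 * 6.7 * 10
VO2 = 386.1 mL/min


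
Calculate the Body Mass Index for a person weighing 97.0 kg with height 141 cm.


BMI = weight / height^2
height = 141 cm = 1.41 m
BMI = 97.0 / 1.41^2
BMI = 48.79 kg/m^2


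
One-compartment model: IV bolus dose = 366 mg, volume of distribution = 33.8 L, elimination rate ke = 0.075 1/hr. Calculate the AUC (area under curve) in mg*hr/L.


C0 = Dose/Vd = 366/33.8 = 10.8284 mg/L
AUC = C0/ke = 10.8284/0.075
AUC = 144.4 mg*hr/L


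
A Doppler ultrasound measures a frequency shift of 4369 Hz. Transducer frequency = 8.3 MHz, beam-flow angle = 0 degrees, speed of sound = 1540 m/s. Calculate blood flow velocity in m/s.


v = fd * c / (2 * f0 * cos(theta))
v = 4369 * 1540 / (2 * 8.3000e+06 * cos(0))
v = 0.4053 m/s


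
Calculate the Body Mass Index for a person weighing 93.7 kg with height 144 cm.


BMI = weight / height^2
height = 144 cm = 1.44 m
BMI = 93.7 / 1.44^2
BMI = 45.19 kg/m^2


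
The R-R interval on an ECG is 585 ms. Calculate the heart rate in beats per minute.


HR = 60 / RR_interval(s)
RR = 585 ms = 0.585 s
HR = 60 / 0.585 = 102.6 bpm


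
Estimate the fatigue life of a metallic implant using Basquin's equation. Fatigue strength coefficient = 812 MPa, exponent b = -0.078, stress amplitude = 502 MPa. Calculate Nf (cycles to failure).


sigma_a = sigma_f' * (2Nf)^b
2Nf = (sigma_a/sigma_f')^(1/b)
2Nf = (502/812)^(1/-0.078)
2Nf = 475.98552
Nf = 238


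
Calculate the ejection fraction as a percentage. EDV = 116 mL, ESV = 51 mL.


SV = EDV - ESV = 116 - 51 = 65 mL
EF = SV/EDV * 100 = 65/116 * 100
EF = 56.03%


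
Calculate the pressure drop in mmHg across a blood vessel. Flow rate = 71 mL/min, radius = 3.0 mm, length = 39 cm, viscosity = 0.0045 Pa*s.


dP = 8*mu*L*Q / (pi*r^4)
Q = 71 mL/min = 1.18333e-06 m^3/s
dP = 65.2887 Pa = 65.2887 / 133.322 mmHg = 0.4897 mmHg


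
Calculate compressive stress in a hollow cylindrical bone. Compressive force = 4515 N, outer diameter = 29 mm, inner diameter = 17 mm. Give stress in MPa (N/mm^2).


A = pi*(r_o^2 - r_i^2)
r_o = 14.5 mm, r_i = 8.5 mm
A = 433.54 mm^2
sigma = F/A = 4515 / 433.54
sigma = 10.41 MPa


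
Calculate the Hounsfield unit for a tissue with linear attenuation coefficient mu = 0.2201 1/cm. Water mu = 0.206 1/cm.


HU = ((mu_tissue - mu_water) / mu_water) * 1000
HU = ((0.2201 - 0.206) / 0.206) * 1000
HU = 68.45


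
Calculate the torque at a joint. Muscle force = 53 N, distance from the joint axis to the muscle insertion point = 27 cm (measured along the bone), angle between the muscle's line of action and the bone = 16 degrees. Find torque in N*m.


Torque = F * d * sin(theta)   (moment arm = d*sin(theta))
d = 27 cm = 0.27 m
Torque = 53 * 0.27 * sin(16)
Torque = 3.944 N*m


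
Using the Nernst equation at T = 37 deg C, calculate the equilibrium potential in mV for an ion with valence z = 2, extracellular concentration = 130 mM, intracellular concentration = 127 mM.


E = (RT/(zF)) * ln(C_out/C_in)
T = 37 + 273.15 = 310.15 K
E = (8.314 * 310.15 / (2 * 96485)) * ln(130/127)
E = 0.312 mV


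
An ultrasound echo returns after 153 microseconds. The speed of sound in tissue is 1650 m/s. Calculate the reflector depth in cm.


depth = c * t / 2
t = 153 us = 1.5300e-04 s
depth = 1650 * 1.5300e-04 / 2
depth = 0.126225 m = 12.6225 cm


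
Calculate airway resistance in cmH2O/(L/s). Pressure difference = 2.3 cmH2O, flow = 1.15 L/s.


R = dP / flow
R = 2.3 / 1.15
R = 2 cmH2O/(L/s)


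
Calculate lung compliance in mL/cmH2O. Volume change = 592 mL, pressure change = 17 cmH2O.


C = dV / dP
C = 592 / 17
C = 34.82 mL/cmH2O


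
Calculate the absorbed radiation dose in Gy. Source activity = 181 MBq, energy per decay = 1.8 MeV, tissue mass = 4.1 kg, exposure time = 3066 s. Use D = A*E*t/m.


A = 181 MBq = 1.8100e+08 Bq
E = 1.8 MeV = 2.8836e-13 J
D = A*E*t/m = 1.8100e+08*2.8836e-13*3066/4.1
D = 0.03903 Gy


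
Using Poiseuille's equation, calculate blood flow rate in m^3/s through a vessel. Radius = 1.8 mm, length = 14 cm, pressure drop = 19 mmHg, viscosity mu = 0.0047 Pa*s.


Q = pi*r^4*dP / (8*mu*L)
r = 0.0018 m, L = 0.14 m
dP = 19 mmHg = 2533.118 Pa
Q = 1.5870e-05 m^3/s


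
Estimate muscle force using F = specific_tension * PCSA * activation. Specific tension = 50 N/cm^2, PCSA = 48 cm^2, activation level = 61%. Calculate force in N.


F = sigma * PCSA * activation
F = 50 * 48 * 0.61
F = 1464 N


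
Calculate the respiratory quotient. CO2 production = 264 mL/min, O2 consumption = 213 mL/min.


RQ = VCO2 / VO2
RQ = 264 / 213
RQ = 1.239


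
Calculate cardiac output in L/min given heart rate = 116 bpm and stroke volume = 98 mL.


CO = HR * SV
CO = 116 * 98 / 1000
CO = 11.37 L/min


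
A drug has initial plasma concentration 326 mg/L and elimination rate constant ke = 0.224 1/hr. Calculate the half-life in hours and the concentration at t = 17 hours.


t_half = ln(2) / ke = 0.693147 / 0.224 = 3.094 hr
C(t) = C0 * exp(-ke*t) = 326 * exp(-0.224*17)
C(17) = 7.235 mg/L


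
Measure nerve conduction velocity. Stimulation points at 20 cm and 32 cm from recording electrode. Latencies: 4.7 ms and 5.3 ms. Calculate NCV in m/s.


Distance = (32 - 20) / 100 = 0.12 m
dt = (5.3 - 4.7) / 1000 = 6.0000e-04 s
NCV = dist / dt = 200 m/s


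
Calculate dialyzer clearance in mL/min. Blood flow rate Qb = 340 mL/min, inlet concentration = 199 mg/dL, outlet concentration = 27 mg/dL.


K = Qb * (Cb_in - Cb_out) / Cb_in
K = 340 * (199 - 27) / 199
K = 293.9 mL/min


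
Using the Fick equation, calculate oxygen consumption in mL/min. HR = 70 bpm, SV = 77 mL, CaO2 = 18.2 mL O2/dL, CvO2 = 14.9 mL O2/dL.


CO = HR*SV = 70*77/1000 = 5.39 L/min
a-v O2 diff = 18.2 - 14.9 = 3.3 mL/dL
VO2 = CO * (CaO2-CvO2) * 10 dL/L
VO2 = 5.39 * 3.3 * 10
VO2 = 177.9 mL/min


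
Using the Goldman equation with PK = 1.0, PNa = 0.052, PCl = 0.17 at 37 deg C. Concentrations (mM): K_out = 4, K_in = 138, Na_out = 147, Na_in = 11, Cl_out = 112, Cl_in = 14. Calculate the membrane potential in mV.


Vm = (RT/F)*ln((PK*Ko + PNa*Nao + PCl*Cli)/(PK*Ki + PNa*Nai + PCl*Clo))
Numer = 14.024, Denom = 157.612
Vm = -64.66 mV


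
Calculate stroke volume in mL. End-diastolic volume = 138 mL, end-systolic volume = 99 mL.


SV = EDV - ESV
SV = 138 - 99
SV = 39 mL


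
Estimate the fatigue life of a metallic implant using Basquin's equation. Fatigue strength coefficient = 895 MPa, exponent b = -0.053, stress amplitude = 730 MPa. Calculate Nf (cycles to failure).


sigma_a = sigma_f' * (2Nf)^b
2Nf = (sigma_a/sigma_f')^(1/b)
2Nf = (730/895)^(1/-0.053)
2Nf = 46.753554
Nf = 23.38


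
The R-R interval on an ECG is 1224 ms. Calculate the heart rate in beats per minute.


HR = 60 / RR_interval(s)
RR = 1224 ms = 1.224 s
HR = 60 / 1.224 = 49.02 bpm


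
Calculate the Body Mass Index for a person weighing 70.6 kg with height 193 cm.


BMI = weight / height^2
height = 193 cm = 1.93 m
BMI = 70.6 / 1.93^2
BMI = 18.95 kg/m^2


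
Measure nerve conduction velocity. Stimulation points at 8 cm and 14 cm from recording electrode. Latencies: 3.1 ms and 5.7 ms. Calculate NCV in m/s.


Distance = (14 - 8) / 100 = 0.06 m
dt = (5.7 - 3.1) / 1000 = 0.0026 s
NCV = dist / dt = 23.08 m/s


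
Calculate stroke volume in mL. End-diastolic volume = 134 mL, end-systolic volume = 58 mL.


SV = EDV - ESV
SV = 134 - 58
SV = 76 mL


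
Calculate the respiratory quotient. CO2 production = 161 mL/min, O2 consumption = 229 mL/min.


RQ = VCO2 / VO2
RQ = 161 / 229
RQ = 0.7031


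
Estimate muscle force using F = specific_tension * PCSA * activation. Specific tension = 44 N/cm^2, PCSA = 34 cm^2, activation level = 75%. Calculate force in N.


F = sigma * PCSA * activation
F = 44 * 34 * 0.75
F = 1122 N


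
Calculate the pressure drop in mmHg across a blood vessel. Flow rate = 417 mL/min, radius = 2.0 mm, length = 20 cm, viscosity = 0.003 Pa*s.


dP = 8*mu*L*Q / (pi*r^4)
Q = 417 mL/min = 6.95e-06 m^3/s
dP = 663.676 Pa = 663.676 / 133.322 mmHg = 4.978 mmHg


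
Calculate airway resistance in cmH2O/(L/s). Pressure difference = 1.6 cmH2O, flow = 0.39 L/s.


R = dP / flow
R = 1.6 / 0.39
R = 4.103 cmH2O/(L/s)


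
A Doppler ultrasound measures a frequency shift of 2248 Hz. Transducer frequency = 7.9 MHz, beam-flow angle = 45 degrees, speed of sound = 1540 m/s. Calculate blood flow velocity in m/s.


v = fd * c / (2 * f0 * cos(theta))
v = 2248 * 1540 / (2 * 7.9000e+06 * cos(45))
v = 0.3099 m/s


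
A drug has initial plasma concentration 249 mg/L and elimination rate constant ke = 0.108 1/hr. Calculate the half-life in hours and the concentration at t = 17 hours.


t_half = ln(2) / ke = 0.693147 / 0.108 = 6.418 hr
C(t) = C0 * exp(-ke*t) = 249 * exp(-0.108*17)
C(17) = 39.7 mg/L


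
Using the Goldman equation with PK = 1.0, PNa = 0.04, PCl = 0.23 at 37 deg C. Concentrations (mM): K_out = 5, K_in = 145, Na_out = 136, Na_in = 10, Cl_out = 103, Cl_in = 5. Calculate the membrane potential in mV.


Vm = (RT/F)*ln((PK*Ko + PNa*Nao + PCl*Cli)/(PK*Ki + PNa*Nai + PCl*Clo))
Numer = 11.59, Denom = 169.09
Vm = -71.63 mV


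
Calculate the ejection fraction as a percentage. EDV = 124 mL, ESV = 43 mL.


SV = EDV - ESV = 124 - 43 = 81 mL
EF = SV/EDV * 100 = 81/124 * 100
EF = 65.32%


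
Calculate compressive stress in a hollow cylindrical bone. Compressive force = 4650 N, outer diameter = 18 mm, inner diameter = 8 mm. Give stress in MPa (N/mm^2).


A = pi*(r_o^2 - r_i^2)
r_o = 9 mm, r_i = 4 mm
A = 204.204 mm^2
sigma = F/A = 4650 / 204.204
sigma = 22.77 MPa


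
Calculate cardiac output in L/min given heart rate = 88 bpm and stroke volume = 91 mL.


CO = HR * SV
CO = 88 * 91 / 1000
CO = 8.008 L/min


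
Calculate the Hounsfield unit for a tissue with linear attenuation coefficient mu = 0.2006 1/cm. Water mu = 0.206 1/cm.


HU = ((mu_tissue - mu_water) / mu_water) * 1000
HU = ((0.2006 - 0.206) / 0.206) * 1000
HU = -26.21


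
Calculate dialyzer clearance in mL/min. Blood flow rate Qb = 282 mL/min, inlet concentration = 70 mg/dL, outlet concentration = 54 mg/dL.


K = Qb * (Cb_in - Cb_out) / Cb_in
K = 282 * (70 - 54) / 70
K = 64.46 mL/min


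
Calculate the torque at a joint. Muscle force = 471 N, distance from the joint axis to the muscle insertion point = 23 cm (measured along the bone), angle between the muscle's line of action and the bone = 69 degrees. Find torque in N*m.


Torque = F * d * sin(theta)   (moment arm = d*sin(theta))
d = 23 cm = 0.23 m
Torque = 471 * 0.23 * sin(69)
Torque = 101.1 N*m


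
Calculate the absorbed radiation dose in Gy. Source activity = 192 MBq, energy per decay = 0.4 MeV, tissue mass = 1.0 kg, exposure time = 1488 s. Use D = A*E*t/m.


A = 192 MBq = 1.9200e+08 Bq
E = 0.4 MeV = 6.408e-14 J
D = A*E*t/m = 1.9200e+08*6.408e-14*1488/1.0
D = 0.01831 Gy


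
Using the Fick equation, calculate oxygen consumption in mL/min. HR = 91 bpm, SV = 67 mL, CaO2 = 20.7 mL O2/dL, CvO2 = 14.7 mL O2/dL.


CO = HR*SV = 91*67/1000 = 6.097 L/min
a-v O2 diff = 20.7 - 14.7 = 6 mL/dL
VO2 = CO * (CaO2-CvO2) * 10 dL/L
VO2 = 6.097 * 6 * 10
VO2 = 365.8 mL/min


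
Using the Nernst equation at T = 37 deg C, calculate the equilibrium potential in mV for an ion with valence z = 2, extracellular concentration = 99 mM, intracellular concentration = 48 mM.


E = (RT/(zF)) * ln(C_out/C_in)
T = 37 + 273.15 = 310.15 K
E = (8.314 * 310.15 / (2 * 96485)) * ln(99/48)
E = 9.673 mV


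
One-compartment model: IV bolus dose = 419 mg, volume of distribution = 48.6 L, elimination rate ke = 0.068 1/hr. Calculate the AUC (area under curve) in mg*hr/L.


C0 = Dose/Vd = 419/48.6 = 8.6214 mg/L
AUC = C0/ke = 8.6214/0.068
AUC = 126.8 mg*hr/L


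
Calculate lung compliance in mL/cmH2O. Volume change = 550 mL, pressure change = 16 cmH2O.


C = dV / dP
C = 550 / 16
C = 34.38 mL/cmH2O


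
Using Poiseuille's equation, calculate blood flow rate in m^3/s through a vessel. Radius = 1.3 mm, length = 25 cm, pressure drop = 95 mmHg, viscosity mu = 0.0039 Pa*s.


Q = pi*r^4*dP / (8*mu*L)
r = 0.0013 m, L = 0.25 m
dP = 95 mmHg = 12665.59 Pa
Q = 1.4570e-05 m^3/s


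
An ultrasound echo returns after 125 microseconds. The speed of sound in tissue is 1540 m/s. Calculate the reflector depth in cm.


depth = c * t / 2
t = 125 us = 1.2500e-04 s
depth = 1540 * 1.2500e-04 / 2
depth = 0.09625 m = 9.625 cm


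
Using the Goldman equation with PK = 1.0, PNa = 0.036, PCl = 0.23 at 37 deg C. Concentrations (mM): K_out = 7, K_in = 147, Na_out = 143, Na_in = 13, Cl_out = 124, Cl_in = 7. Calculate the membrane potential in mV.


Vm = (RT/F)*ln((PK*Ko + PNa*Nao + PCl*Cli)/(PK*Ki + PNa*Nai + PCl*Clo))
Numer = 13.758, Denom = 175.988
Vm = -68.12 mV


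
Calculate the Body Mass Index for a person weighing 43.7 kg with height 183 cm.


BMI = weight / height^2
height = 183 cm = 1.83 m
BMI = 43.7 / 1.83^2
BMI = 13.05 kg/m^2


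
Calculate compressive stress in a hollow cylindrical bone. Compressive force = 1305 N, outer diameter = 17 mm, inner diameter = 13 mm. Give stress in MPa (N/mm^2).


A = pi*(r_o^2 - r_i^2)
r_o = 8.5 mm, r_i = 6.5 mm
A = 94.2478 mm^2
sigma = F/A = 1305 / 94.2478
sigma = 13.85 MPa


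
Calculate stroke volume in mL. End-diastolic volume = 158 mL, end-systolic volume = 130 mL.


SV = EDV - ESV
SV = 158 - 130
SV = 28 mL


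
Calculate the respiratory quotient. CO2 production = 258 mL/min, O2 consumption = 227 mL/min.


RQ = VCO2 / VO2
RQ = 258 / 227
RQ = 1.137


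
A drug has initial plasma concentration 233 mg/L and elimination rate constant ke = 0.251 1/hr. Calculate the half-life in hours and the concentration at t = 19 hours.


t_half = ln(2) / ke = 0.693147 / 0.251 = 2.762 hr
C(t) = C0 * exp(-ke*t) = 233 * exp(-0.251*19)
C(19) = 1.978 mg/L


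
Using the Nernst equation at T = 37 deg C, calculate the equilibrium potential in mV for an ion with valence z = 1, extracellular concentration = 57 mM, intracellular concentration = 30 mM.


E = (RT/(zF)) * ln(C_out/C_in)
T = 37 + 273.15 = 310.15 K
E = (8.314 * 310.15 / (1 * 96485)) * ln(57/30)
E = 17.15 mV


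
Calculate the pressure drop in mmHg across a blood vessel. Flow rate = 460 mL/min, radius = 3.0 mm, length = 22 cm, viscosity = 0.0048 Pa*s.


dP = 8*mu*L*Q / (pi*r^4)
Q = 460 mL/min = 7.66667e-06 m^3/s
dP = 254.522 Pa = 254.522 / 133.322 mmHg = 1.909 mmHg


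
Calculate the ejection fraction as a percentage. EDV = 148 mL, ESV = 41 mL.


SV = EDV - ESV = 148 - 41 = 107 mL
EF = SV/EDV * 100 = 107/148 * 100
EF = 72.3%


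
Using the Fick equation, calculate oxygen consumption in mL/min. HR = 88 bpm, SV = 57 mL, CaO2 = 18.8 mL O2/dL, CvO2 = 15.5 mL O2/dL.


CO = HR*SV = 88*57/1000 = 5.016 L/min
a-v O2 diff = 18.8 - 15.5 = 3.3 mL/dL
VO2 = CO * (CaO2-CvO2) * 10 dL/L
VO2 = 5.016 * 3.3 * 10
VO2 = 165.5 mL/min


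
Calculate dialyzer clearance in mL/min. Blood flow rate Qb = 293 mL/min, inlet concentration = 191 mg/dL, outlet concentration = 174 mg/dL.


K = Qb * (Cb_in - Cb_out) / Cb_in
K = 293 * (191 - 174) / 191
K = 26.08 mL/min


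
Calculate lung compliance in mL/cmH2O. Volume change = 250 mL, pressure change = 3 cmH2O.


C = dV / dP
C = 250 / 3
C = 83.33 mL/cmH2O


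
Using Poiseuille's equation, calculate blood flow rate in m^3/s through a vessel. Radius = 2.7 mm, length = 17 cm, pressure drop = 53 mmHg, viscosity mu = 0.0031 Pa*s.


Q = pi*r^4*dP / (8*mu*L)
r = 0.0027 m, L = 0.17 m
dP = 53 mmHg = 7066.066 Pa
Q = 2.7982e-04 m^3/s


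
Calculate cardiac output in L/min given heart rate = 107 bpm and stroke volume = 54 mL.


CO = HR * SV
CO = 107 * 54 / 1000
CO = 5.778 L/min


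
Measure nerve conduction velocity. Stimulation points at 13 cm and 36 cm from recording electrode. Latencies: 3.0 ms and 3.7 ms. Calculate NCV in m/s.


Distance = (36 - 13) / 100 = 0.23 m
dt = (3.7 - 3.0) / 1000 = 7.0000e-04 s
NCV = dist / dt = 328.6 m/s


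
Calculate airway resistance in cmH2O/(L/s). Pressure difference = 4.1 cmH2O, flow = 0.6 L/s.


R = dP / flow
R = 4.1 / 0.6
R = 6.833 cmH2O/(L/s)


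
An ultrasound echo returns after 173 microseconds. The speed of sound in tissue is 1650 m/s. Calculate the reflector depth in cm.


depth = c * t / 2
t = 173 us = 1.7300e-04 s
depth = 1650 * 1.7300e-04 / 2
depth = 0.142725 m = 14.2725 cm


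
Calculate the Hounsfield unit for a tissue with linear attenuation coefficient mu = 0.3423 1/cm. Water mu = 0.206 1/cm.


HU = ((mu_tissue - mu_water) / mu_water) * 1000
HU = ((0.3423 - 0.206) / 0.206) * 1000
HU = 661.7


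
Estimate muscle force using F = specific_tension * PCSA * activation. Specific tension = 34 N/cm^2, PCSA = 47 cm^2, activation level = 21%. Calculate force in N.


F = sigma * PCSA * activation
F = 34 * 47 * 0.21
F = 335.6 N


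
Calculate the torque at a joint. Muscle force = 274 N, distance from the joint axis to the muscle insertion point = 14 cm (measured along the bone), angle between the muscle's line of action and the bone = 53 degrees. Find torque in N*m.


Torque = F * d * sin(theta)   (moment arm = d*sin(theta))
d = 14 cm = 0.14 m
Torque = 274 * 0.14 * sin(53)
Torque = 30.64 N*m


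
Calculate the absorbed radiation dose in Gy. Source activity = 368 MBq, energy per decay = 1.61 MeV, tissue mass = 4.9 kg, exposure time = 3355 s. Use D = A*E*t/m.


A = 368 MBq = 3.6800e+08 Bq
E = 1.61 MeV = 2.57922e-13 J
D = A*E*t/m = 3.6800e+08*2.57922e-13*3355/4.9
D = 0.06499 Gy


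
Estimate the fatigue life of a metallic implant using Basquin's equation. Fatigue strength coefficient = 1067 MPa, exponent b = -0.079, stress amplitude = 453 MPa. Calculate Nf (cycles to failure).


sigma_a = sigma_f' * (2Nf)^b
2Nf = (sigma_a/sigma_f')^(1/b)
2Nf = (453/1067)^(1/-0.079)
2Nf = 51250.6
Nf = 2.563e+04


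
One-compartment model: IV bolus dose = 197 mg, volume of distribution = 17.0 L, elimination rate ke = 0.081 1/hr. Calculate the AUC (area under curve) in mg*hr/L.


C0 = Dose/Vd = 197/17.0 = 11.5882 mg/L
AUC = C0/ke = 11.5882/0.081
AUC = 143.1 mg*hr/L


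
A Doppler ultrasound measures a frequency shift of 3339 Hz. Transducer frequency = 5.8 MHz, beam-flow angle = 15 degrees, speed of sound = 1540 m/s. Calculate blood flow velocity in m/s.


v = fd * c / (2 * f0 * cos(theta))
v = 3339 * 1540 / (2 * 5.8000e+06 * cos(15))
v = 0.4589 m/s


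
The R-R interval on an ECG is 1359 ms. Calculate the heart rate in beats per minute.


HR = 60 / RR_interval(s)
RR = 1359 ms = 1.359 s
HR = 60 / 1.359 = 44.15 bpm


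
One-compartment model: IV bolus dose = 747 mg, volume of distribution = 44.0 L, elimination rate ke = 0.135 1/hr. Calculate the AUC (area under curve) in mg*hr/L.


C0 = Dose/Vd = 747/44.0 = 16.9773 mg/L
AUC = C0/ke = 16.9773/0.135
AUC = 125.8 mg*hr/L


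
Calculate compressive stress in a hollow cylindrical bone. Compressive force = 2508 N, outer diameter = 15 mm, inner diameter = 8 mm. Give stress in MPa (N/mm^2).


A = pi*(r_o^2 - r_i^2)
r_o = 7.5 mm, r_i = 4 mm
A = 126.449 mm^2
sigma = F/A = 2508 / 126.449
sigma = 19.83 MPa


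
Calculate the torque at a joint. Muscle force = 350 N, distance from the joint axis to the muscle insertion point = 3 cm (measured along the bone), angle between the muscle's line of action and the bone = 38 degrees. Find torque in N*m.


Torque = F * d * sin(theta)   (moment arm = d*sin(theta))
d = 3 cm = 0.03 m
Torque = 350 * 0.03 * sin(38)
Torque = 6.464 N*m


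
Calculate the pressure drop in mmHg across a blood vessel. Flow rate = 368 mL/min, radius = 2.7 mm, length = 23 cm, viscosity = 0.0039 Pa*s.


dP = 8*mu*L*Q / (pi*r^4)
Q = 368 mL/min = 6.13333e-06 m^3/s
dP = 263.617 Pa = 263.617 / 133.322 mmHg = 1.977 mmHg


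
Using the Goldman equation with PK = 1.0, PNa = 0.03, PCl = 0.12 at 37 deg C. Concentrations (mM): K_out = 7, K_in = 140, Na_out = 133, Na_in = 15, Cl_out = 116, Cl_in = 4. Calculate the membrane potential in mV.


Vm = (RT/F)*ln((PK*Ko + PNa*Nao + PCl*Cli)/(PK*Ki + PNa*Nai + PCl*Clo))
Numer = 11.47, Denom = 154.37
Vm = -69.48 mV


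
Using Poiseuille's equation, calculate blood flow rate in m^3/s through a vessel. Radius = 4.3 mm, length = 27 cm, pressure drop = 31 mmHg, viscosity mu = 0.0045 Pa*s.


Q = pi*r^4*dP / (8*mu*L)
r = 0.0043 m, L = 0.27 m
dP = 31 mmHg = 4132.982 Pa
Q = 4.5669e-04 m^3/s


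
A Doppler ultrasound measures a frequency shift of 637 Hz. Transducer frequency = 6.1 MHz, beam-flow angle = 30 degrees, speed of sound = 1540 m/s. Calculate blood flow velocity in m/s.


v = fd * c / (2 * f0 * cos(theta))
v = 637 * 1540 / (2 * 6.1000e+06 * cos(30))
v = 0.09285 m/s


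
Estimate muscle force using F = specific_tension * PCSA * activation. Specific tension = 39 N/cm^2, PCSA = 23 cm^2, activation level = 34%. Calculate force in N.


F = sigma * PCSA * activation
F = 39 * 23 * 0.34
F = 305 N


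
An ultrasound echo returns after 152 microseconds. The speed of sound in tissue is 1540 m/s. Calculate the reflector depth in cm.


depth = c * t / 2
t = 152 us = 1.5200e-04 s
depth = 1540 * 1.5200e-04 / 2
depth = 0.11704 m = 11.704 cm


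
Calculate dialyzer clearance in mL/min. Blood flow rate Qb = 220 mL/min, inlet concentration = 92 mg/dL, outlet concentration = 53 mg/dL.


K = Qb * (Cb_in - Cb_out) / Cb_in
K = 220 * (92 - 53) / 92
K = 93.26 mL/min


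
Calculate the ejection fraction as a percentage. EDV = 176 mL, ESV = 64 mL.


SV = EDV - ESV = 176 - 64 = 112 mL
EF = SV/EDV * 100 = 112/176 * 100
EF = 63.64%


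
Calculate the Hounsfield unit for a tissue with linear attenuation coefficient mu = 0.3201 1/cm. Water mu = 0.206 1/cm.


HU = ((mu_tissue - mu_water) / mu_water) * 1000
HU = ((0.3201 - 0.206) / 0.206) * 1000
HU = 553.9


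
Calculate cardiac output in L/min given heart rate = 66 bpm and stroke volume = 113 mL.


CO = HR * SV
CO = 66 * 113 / 1000
CO = 7.458 L/min


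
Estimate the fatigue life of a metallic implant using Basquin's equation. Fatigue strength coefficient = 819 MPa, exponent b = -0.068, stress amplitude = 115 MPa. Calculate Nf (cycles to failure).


sigma_a = sigma_f' * (2Nf)^b
2Nf = (sigma_a/sigma_f')^(1/b)
2Nf = (115/819)^(1/-0.068)
2Nf = 3.4516783e+12
Nf = 1.7258e+12


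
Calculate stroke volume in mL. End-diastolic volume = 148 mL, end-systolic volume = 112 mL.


SV = EDV - ESV
SV = 148 - 112
SV = 36 mL


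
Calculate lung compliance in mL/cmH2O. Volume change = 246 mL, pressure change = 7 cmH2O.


C = dV / dP
C = 246 / 7
C = 35.14 mL/cmH2O


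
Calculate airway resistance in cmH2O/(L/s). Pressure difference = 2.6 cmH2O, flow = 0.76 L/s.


R = dP / flow
R = 2.6 / 0.76
R = 3.421 cmH2O/(L/s)


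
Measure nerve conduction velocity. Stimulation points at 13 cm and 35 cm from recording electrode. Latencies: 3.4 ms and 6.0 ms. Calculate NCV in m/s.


Distance = (35 - 13) / 100 = 0.22 m
dt = (6.0 - 3.4) / 1000 = 0.0026 s
NCV = dist / dt = 84.62 m/s


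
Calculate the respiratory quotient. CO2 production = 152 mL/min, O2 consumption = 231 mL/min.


RQ = VCO2 / VO2
RQ = 152 / 231
RQ = 0.658


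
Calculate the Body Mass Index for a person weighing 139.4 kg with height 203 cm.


BMI = weight / height^2
height = 203 cm = 2.03 m
BMI = 139.4 / 2.03^2
BMI = 33.83 kg/m^2


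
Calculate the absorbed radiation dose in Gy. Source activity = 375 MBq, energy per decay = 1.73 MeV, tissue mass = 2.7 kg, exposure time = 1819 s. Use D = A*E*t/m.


A = 375 MBq = 3.7500e+08 Bq
E = 1.73 MeV = 2.77146e-13 J
D = A*E*t/m = 3.7500e+08*2.77146e-13*1819/2.7
D = 0.07002 Gy


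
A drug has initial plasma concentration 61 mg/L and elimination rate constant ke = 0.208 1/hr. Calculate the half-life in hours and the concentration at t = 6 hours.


t_half = ln(2) / ke = 0.693147 / 0.208 = 3.332 hr
C(t) = C0 * exp(-ke*t) = 61 * exp(-0.208*6)
C(6) = 17.51 mg/L


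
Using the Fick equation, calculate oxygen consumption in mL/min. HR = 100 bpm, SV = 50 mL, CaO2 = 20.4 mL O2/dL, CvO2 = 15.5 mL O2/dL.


CO = HR*SV = 100*50/1000 = 5 L/min
a-v O2 diff = 20.4 - 15.5 = 4.9 mL/dL
VO2 = CO * (CaO2-CvO2) * 10 dL/L
VO2 = 5 * 4.9 * 10
VO2 = 245 mL/min


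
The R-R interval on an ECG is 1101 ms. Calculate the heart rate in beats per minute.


HR = 60 / RR_interval(s)
RR = 1101 ms = 1.101 s
HR = 60 / 1.101 = 54.5 bpm


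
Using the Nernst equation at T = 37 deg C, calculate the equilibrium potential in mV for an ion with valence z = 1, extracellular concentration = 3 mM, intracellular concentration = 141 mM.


E = (RT/(zF)) * ln(C_out/C_in)
T = 37 + 273.15 = 310.15 K
E = (8.314 * 310.15 / (1 * 96485)) * ln(3/141)
E = -102.9 mV


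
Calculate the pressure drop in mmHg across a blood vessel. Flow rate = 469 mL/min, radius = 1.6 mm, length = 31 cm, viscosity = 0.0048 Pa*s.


dP = 8*mu*L*Q / (pi*r^4)
Q = 469 mL/min = 7.81667e-06 m^3/s
dP = 4519.44 Pa = 4519.44 / 133.322 mmHg = 33.9 mmHg


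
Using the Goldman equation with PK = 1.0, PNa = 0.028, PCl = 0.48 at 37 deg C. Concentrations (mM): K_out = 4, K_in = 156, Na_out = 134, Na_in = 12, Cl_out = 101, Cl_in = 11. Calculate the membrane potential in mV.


Vm = (RT/F)*ln((PK*Ko + PNa*Nao + PCl*Cli)/(PK*Ki + PNa*Nai + PCl*Clo))
Numer = 13.032, Denom = 204.816
Vm = -73.62 mV


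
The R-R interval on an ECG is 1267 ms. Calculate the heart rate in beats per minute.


HR = 60 / RR_interval(s)
RR = 1267 ms = 1.267 s
HR = 60 / 1.267 = 47.36 bpm


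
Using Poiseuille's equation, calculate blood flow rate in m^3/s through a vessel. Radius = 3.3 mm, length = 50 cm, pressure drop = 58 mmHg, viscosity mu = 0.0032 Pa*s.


Q = pi*r^4*dP / (8*mu*L)
r = 0.0033 m, L = 0.5 m
dP = 58 mmHg = 7732.676 Pa
Q = 2.2507e-04 m^3/s


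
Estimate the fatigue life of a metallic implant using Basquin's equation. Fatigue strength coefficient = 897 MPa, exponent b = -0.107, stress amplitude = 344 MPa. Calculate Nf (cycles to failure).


sigma_a = sigma_f' * (2Nf)^b
2Nf = (sigma_a/sigma_f')^(1/b)
2Nf = (344/897)^(1/-0.107)
2Nf = 7763.1395
Nf = 3882


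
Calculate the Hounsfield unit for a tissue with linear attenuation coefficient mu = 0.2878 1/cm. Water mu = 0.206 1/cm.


HU = ((mu_tissue - mu_water) / mu_water) * 1000
HU = ((0.2878 - 0.206) / 0.206) * 1000
HU = 397.1


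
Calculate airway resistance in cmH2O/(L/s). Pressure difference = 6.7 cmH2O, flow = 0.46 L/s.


R = dP / flow
R = 6.7 / 0.46
R = 14.57 cmH2O/(L/s)


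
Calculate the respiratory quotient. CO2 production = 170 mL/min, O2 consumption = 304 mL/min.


RQ = VCO2 / VO2
RQ = 170 / 304
RQ = 0.5592


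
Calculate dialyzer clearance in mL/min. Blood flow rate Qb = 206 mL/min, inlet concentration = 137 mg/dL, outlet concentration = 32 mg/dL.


K = Qb * (Cb_in - Cb_out) / Cb_in
K = 206 * (137 - 32) / 137
K = 157.9 mL/min


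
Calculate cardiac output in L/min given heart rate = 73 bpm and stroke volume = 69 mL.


CO = HR * SV
CO = 73 * 69 / 1000
CO = 5.037 L/min


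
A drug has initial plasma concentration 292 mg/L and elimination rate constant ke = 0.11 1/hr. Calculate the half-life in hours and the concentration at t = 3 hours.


t_half = ln(2) / ke = 0.693147 / 0.11 = 6.301 hr
C(t) = C0 * exp(-ke*t) = 292 * exp(-0.11*3)
C(3) = 209.9 mg/L


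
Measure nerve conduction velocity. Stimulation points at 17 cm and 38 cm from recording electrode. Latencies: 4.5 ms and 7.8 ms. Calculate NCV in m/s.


Distance = (38 - 17) / 100 = 0.21 m
dt = (7.8 - 4.5) / 1000 = 0.0033 s
NCV = dist / dt = 63.64 m/s


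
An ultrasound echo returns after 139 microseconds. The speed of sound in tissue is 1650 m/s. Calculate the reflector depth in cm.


depth = c * t / 2
t = 139 us = 1.3900e-04 s
depth = 1650 * 1.3900e-04 / 2
depth = 0.114675 m = 11.4675 cm


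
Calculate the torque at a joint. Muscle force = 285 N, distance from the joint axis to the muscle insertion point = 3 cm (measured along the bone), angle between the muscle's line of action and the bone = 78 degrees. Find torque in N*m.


Torque = F * d * sin(theta)   (moment arm = d*sin(theta))
d = 3 cm = 0.03 m
Torque = 285 * 0.03 * sin(78)
Torque = 8.363 N*m


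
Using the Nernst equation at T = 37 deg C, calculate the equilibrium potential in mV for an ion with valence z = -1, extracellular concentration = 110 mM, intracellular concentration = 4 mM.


E = (RT/(zF)) * ln(C_out/C_in)
T = 37 + 273.15 = 310.15 K
E = (8.314 * 310.15 / (-1 * 96485)) * ln(110/4)
E = -88.57 mV


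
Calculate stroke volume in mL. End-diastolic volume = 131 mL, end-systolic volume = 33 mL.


SV = EDV - ESV
SV = 131 - 33
SV = 98 mL


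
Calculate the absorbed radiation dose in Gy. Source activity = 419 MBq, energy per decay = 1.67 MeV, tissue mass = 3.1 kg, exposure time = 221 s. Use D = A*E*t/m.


A = 419 MBq = 4.1900e+08 Bq
E = 1.67 MeV = 2.67534e-13 J
D = A*E*t/m = 4.1900e+08*2.67534e-13*221/3.1
D = 0.007991 Gy


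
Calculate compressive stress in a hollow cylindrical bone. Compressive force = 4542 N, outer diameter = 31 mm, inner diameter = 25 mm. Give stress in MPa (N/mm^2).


A = pi*(r_o^2 - r_i^2)
r_o = 15.5 mm, r_i = 12.5 mm
A = 263.894 mm^2
sigma = F/A = 4542 / 263.894
sigma = 17.21 MPa


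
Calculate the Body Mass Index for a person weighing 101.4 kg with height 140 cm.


BMI = weight / height^2
height = 140 cm = 1.4 m
BMI = 101.4 / 1.4^2
BMI = 51.73 kg/m^2


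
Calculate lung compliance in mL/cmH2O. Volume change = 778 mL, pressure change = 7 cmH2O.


C = dV / dP
C = 778 / 7
C = 111.1 mL/cmH2O


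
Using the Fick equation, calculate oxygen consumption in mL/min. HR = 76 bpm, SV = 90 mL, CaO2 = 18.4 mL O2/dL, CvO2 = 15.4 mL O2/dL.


CO = HR*SV = 76*90/1000 = 6.84 L/min
a-v O2 diff = 18.4 - 15.4 = 3 mL/dL
VO2 = CO * (CaO2-CvO2) * 10 dL/L
VO2 = 6.84 * 3 * 10
VO2 = 205.2 mL/min


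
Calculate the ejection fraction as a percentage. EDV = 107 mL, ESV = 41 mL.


SV = EDV - ESV = 107 - 41 = 66 mL
EF = SV/EDV * 100 = 66/107 * 100
EF = 61.68%


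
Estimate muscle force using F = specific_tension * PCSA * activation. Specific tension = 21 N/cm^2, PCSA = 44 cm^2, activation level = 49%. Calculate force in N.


F = sigma * PCSA * activation
F = 21 * 44 * 0.49
F = 452.8 N


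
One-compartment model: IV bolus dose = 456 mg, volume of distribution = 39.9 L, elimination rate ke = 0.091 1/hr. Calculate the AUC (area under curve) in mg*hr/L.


C0 = Dose/Vd = 456/39.9 = 11.4286 mg/L
AUC = C0/ke = 11.4286/0.091
AUC = 125.6 mg*hr/L


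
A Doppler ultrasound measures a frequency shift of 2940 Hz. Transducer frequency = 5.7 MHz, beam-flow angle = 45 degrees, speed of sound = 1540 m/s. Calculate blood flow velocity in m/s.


v = fd * c / (2 * f0 * cos(theta))
v = 2940 * 1540 / (2 * 5.7000e+06 * cos(45))
v = 0.5617 m/s


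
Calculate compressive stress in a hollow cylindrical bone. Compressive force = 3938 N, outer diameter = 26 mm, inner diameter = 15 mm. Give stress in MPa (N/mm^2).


A = pi*(r_o^2 - r_i^2)
r_o = 13 mm, r_i = 7.5 mm
A = 354.215 mm^2
sigma = F/A = 3938 / 354.215
sigma = 11.12 MPa


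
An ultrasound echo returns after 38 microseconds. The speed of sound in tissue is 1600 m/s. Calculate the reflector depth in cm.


depth = c * t / 2
t = 38 us = 3.8000e-05 s
depth = 1600 * 3.8000e-05 / 2
depth = 0.0304 m = 3.04 cm


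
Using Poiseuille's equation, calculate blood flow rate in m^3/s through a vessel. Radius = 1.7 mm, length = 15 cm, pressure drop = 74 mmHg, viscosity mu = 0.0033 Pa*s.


Q = pi*r^4*dP / (8*mu*L)
r = 0.0017 m, L = 0.15 m
dP = 74 mmHg = 9865.828 Pa
Q = 6.5371e-05 m^3/s


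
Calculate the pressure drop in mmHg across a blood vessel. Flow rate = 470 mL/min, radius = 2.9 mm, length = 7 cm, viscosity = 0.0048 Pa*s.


dP = 8*mu*L*Q / (pi*r^4)
Q = 470 mL/min = 7.83333e-06 m^3/s
dP = 94.7619 Pa = 94.7619 / 133.322 mmHg = 0.7108 mmHg


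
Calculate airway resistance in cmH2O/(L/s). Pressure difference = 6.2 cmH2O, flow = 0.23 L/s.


R = dP / flow
R = 6.2 / 0.23
R = 26.96 cmH2O/(L/s)


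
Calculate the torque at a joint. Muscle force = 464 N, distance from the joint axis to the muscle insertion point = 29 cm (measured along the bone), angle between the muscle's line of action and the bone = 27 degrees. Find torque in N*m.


Torque = F * d * sin(theta)   (moment arm = d*sin(theta))
d = 29 cm = 0.29 m
Torque = 464 * 0.29 * sin(27)
Torque = 61.09 N*m


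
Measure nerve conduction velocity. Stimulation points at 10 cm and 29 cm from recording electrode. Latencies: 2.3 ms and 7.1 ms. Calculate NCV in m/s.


Distance = (29 - 10) / 100 = 0.19 m
dt = (7.1 - 2.3) / 1000 = 0.0048 s
NCV = dist / dt = 39.58 m/s


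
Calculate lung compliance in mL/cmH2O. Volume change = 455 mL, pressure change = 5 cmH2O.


C = dV / dP
C = 455 / 5
C = 91 mL/cmH2O


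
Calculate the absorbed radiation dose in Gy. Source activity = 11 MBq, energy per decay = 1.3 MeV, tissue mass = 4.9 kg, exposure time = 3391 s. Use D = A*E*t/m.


A = 11 MBq = 1.1000e+07 Bq
E = 1.3 MeV = 2.0826e-13 J
D = A*E*t/m = 1.1000e+07*2.0826e-13*3391/4.9
D = 0.001585 Gy


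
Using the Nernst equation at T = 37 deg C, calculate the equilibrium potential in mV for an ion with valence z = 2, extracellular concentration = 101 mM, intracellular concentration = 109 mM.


E = (RT/(zF)) * ln(C_out/C_in)
T = 37 + 273.15 = 310.15 K
E = (8.314 * 310.15 / (2 * 96485)) * ln(101/109)
E = -1.019 mV


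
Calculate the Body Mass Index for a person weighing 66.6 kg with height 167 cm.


BMI = weight / height^2
height = 167 cm = 1.67 m
BMI = 66.6 / 1.67^2
BMI = 23.88 kg/m^2


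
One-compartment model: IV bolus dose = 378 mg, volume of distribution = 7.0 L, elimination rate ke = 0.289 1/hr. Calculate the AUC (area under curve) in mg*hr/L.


C0 = Dose/Vd = 378/7.0 = 54 mg/L
AUC = C0/ke = 54/0.289
AUC = 186.9 mg*hr/L


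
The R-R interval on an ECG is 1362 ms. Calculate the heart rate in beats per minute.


HR = 60 / RR_interval(s)
RR = 1362 ms = 1.362 s
HR = 60 / 1.362 = 44.05 bpm


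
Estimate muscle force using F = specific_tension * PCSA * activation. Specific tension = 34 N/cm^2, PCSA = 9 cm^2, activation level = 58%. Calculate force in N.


F = sigma * PCSA * activation
F = 34 * 9 * 0.58
F = 177.5 N


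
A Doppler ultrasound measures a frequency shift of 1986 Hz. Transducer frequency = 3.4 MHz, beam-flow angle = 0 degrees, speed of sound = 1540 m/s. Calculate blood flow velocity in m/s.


v = fd * c / (2 * f0 * cos(theta))
v = 1986 * 1540 / (2 * 3.4000e+06 * cos(0))
v = 0.4498 m/s


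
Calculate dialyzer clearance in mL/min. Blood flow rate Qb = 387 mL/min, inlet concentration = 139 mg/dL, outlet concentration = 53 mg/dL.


K = Qb * (Cb_in - Cb_out) / Cb_in
K = 387 * (139 - 53) / 139
K = 239.4 mL/min


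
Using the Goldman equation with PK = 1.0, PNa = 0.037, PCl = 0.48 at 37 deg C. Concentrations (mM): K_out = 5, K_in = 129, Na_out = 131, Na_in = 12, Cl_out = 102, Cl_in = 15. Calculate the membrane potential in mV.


Vm = (RT/F)*ln((PK*Ko + PNa*Nao + PCl*Cli)/(PK*Ki + PNa*Nai + PCl*Clo))
Numer = 17.047, Denom = 178.404
Vm = -62.75 mV


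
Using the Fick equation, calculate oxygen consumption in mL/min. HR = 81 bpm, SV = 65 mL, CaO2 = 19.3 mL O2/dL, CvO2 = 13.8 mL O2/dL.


CO = HR*SV = 81*65/1000 = 5.265 L/min
a-v O2 diff = 19.3 - 13.8 = 5.5 mL/dL
VO2 = CO * (CaO2-CvO2) * 10 dL/L
VO2 = 5.265 * 5.5 * 10
VO2 = 289.6 mL/min


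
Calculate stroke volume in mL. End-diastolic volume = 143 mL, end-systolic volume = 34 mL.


SV = EDV - ESV
SV = 143 - 34
SV = 109 mL


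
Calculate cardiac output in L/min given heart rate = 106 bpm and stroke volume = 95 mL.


CO = HR * SV
CO = 106 * 95 / 1000
CO = 10.07 L/min


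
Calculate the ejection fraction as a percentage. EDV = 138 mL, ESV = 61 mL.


SV = EDV - ESV = 138 - 61 = 77 mL
EF = SV/EDV * 100 = 77/138 * 100
EF = 55.8%


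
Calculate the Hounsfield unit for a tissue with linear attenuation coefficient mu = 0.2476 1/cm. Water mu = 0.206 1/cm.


HU = ((mu_tissue - mu_water) / mu_water) * 1000
HU = ((0.2476 - 0.206) / 0.206) * 1000
HU = 201.9


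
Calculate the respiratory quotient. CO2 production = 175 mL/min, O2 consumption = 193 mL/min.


RQ = VCO2 / VO2
RQ = 175 / 193
RQ = 0.9067


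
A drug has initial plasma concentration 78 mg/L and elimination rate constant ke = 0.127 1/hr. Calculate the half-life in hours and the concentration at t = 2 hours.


t_half = ln(2) / ke = 0.693147 / 0.127 = 5.458 hr
C(t) = C0 * exp(-ke*t) = 78 * exp(-0.127*2)
C(2) = 60.5 mg/L


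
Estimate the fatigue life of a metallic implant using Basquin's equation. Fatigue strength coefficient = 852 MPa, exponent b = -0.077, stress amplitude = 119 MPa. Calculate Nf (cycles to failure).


sigma_a = sigma_f' * (2Nf)^b
2Nf = (sigma_a/sigma_f')^(1/b)
2Nf = (119/852)^(1/-0.077)
2Nf = 1.2661983e+11
Nf = 6.3310e+10


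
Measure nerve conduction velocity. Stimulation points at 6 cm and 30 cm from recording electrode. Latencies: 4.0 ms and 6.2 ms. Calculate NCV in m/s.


Distance = (30 - 6) / 100 = 0.24 m
dt = (6.2 - 4.0) / 1000 = 0.0022 s
NCV = dist / dt = 109.1 m/s


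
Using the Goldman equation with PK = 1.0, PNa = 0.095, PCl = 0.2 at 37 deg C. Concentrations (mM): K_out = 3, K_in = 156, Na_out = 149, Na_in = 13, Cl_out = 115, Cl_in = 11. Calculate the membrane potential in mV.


Vm = (RT/F)*ln((PK*Ko + PNa*Nao + PCl*Cli)/(PK*Ki + PNa*Nai + PCl*Clo))
Numer = 19.355, Denom = 180.235
Vm = -59.63 mV


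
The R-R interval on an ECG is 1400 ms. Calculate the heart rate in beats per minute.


HR = 60 / RR_interval(s)
RR = 1400 ms = 1.4 s
HR = 60 / 1.4 = 42.86 bpm


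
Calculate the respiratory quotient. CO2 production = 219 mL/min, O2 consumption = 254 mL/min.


RQ = VCO2 / VO2
RQ = 219 / 254
RQ = 0.8622


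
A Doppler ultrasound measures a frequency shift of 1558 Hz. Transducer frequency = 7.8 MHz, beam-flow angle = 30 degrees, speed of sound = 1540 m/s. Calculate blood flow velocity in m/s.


v = fd * c / (2 * f0 * cos(theta))
v = 1558 * 1540 / (2 * 7.8000e+06 * cos(30))
v = 0.1776 m/s
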